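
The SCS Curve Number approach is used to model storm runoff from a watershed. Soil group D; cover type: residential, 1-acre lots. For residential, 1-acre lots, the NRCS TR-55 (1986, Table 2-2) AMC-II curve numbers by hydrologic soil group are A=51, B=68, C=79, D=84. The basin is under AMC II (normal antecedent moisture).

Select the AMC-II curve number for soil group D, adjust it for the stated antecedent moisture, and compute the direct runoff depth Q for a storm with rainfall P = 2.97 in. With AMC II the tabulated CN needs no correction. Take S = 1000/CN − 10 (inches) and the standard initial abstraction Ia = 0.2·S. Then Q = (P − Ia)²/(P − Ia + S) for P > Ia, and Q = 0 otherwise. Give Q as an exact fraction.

NRCS table: residential, 1-acre lots, soil group D → CN(II) = 84
CN(II) = 84; AMC II needs no correction.
Max retention: S = 1000/84 − 10 = 40/21 in (≈ 1.905 in)
Ia = 0.2S: 0.2·1.905 = 0.381 in (exactly 8/21)
P − Ia = 2.970 − 0.381 = 5437/2100 ≈ 2.589 in (> 0, runoff occurs)
Q = (5437/2100)²/((5437/2100) + 40/21) = (29560969/4410000)/(9437/2100) = 29560969/19817700 in ≈ 1.492 in

Q = 29560969/19817700 in ≈ 1.492 in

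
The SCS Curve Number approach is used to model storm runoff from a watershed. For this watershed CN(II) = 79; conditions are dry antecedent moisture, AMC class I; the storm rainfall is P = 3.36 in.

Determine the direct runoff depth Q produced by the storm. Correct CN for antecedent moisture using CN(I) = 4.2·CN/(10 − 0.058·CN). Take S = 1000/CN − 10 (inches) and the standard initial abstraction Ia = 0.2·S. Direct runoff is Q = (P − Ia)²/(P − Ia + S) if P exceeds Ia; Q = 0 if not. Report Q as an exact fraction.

Dry (AMC I): CN(I) = 4.2·79/(10 − 0.058·79) = (1659/5)/(2709/500) = 7900/129 ≈ 61.240
Max retention: S = 1000/(7900/129) − 10 = 500/79 in (≈ 6.329 in)
Ia = 0.2S: 0.2·6.329 = 1.266 in (exactly 100/79)
Since P=3.360 > Ia=1.266: effective rainfall P−Ia = 4136/1975 in
Q = (4136/1975)²/((4136/1975) + 500/79) = (17106496/3900625)/(16636/1975) = 4276624/8214025 in ≈ 0.521 in

Q = 4276624/8214025 in ≈ 0.521 in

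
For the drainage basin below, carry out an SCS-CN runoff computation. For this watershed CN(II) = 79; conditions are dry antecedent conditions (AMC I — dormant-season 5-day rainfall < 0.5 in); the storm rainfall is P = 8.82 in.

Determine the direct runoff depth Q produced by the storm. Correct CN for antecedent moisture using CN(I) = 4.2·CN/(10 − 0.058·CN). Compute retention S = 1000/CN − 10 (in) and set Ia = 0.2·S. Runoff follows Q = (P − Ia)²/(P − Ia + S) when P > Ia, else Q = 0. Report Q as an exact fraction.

Dry (AMC I): CN(I) = 4.2·79/(10 − 0.058·79) = (1659/5)/(2709/500) = 7900/129 ≈ 61.240
Retention S: 1000/CN − 10 with CN=61.240 → S = 500/79 ≈ 6.329 in
Initial abstraction Ia = S/5 = (500/79)/5 = 100/79 ≈ 1.266 in
Excess rainfall: 8.820 − 1.266 = 7.554 in; P > Ia so Q > 0
Q = (29839/3950)²/((29839/3950) + 500/79) = (890365921/15602500)/(54839/3950) = 890365921/216614050 in ≈ 4.110 in

Q = 890365921/216614050 in ≈ 4.110 in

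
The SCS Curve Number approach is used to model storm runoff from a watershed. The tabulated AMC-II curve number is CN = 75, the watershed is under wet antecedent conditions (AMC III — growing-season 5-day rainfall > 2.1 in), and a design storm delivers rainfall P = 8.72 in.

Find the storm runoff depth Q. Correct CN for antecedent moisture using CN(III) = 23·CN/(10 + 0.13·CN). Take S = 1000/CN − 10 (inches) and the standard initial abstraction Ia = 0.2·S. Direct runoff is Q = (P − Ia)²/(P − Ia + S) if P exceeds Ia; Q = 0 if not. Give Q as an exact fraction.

Q = 105734882/14698725 in ≈ 7.193 in

Adjust CN=75 to AMC III: 23·75/(10 + 0.13·75) → 1725 ÷ (79/4) = 6900/79 ≈ 87.342
Retention S: 1000/CN − 10 with CN=87.342 → S = 100/69 ≈ 1.449 in
Ia = 0.2·(100/69) = 20/69 in ≈ 0.290 in
P − Ia = 8.720 − 0.290 = 14542/1725 ≈ 8.430 in (> 0, runoff occurs)
Q: (14542/1725)² ÷ (17042/1725) = 105734882/14698725 in (≈ 7.193 in)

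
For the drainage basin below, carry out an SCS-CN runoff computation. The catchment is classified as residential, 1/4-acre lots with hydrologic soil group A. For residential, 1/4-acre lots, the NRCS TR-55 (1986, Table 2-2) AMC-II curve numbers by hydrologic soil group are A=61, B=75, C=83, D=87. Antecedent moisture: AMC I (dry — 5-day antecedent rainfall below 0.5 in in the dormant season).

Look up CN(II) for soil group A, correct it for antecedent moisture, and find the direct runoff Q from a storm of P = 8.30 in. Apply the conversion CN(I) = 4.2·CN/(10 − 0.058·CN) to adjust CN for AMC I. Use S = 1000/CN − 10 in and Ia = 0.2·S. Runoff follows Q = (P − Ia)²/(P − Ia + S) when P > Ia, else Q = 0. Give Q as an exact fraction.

NRCS table: residential, 1/4-acre lots, soil group A → CN(II) = 61
CN(I) from CN(II)=61: (4.2·61)/(10 − 0.058·61) = 42700/1077 ≈ 39.647
S = 1000/(42700/1077) − 10 = 6500/427 in ≈ 15.222 in
Ia = 0.2S: 0.2·15.222 = 3.044 in (exactly 1300/427)
Excess rainfall: 8.300 − 3.044 = 5.256 in; P > Ia so Q > 0
Runoff Q = (P−Ia)²/(P−Ia+S) = (5.256)²/(5.256+15.222) = 503598481/373373070 ≈ 1.349 in

Q = 503598481/373373070 in ≈ 1.349 in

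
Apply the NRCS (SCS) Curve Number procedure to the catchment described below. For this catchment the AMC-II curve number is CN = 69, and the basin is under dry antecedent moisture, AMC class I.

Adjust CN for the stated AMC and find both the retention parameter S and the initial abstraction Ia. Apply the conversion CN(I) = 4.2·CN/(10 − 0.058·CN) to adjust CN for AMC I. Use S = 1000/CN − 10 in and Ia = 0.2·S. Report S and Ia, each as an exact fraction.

S = 15500/1449 in ≈ 10.697 in; Ia = 3100/1449 in ≈ 2.139 in

Adjust CN=69 to AMC I: 4.2·69/(10 − 0.058·69) → (1449/5) ÷ (2999/500) = 144900/2999 ≈ 48.316
Retention S: 1000/CN − 10 with CN=48.316 → S = 15500/1449 ≈ 10.697 in
Ia = 0.2S: 0.2·10.697 = 2.139 in (exactly 3100/1449)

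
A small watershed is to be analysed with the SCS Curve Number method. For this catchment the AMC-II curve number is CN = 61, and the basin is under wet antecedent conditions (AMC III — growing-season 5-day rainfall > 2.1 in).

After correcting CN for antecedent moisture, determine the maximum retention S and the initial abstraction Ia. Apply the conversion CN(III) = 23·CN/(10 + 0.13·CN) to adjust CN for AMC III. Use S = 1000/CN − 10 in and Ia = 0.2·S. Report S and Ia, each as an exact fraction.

Wet (AMC III): CN(III) = 23·61/(10 + 0.13·61) = 1403/(1793/100) = 140300/1793 ≈ 78.249
Retention S: 1000/CN − 10 with CN=78.249 → S = 3900/1403 ≈ 2.780 in
Initial abstraction Ia = S/5 = (3900/1403)/5 = 780/1403 ≈ 0.556 in

S = 3900/1403 in ≈ 2.780 in; Ia = 780/1403 in ≈ 0.556 in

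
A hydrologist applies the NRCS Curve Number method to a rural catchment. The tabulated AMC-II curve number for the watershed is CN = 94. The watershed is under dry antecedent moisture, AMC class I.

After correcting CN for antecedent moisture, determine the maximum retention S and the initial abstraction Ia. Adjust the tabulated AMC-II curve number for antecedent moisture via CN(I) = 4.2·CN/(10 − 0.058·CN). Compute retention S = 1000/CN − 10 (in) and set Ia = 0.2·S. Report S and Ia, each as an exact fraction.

S = 500/329 in ≈ 1.520 in; Ia = 100/329 in ≈ 0.304 in

CN(I) from CN(II)=94: (4.2·94)/(10 − 0.058·94) = 32900/379 ≈ 86.807
Retention S: 1000/CN − 10 with CN=86.807 → S = 500/329 ≈ 1.520 in
Ia = 0.2S: 0.2·1.520 = 0.304 in (exactly 100/329)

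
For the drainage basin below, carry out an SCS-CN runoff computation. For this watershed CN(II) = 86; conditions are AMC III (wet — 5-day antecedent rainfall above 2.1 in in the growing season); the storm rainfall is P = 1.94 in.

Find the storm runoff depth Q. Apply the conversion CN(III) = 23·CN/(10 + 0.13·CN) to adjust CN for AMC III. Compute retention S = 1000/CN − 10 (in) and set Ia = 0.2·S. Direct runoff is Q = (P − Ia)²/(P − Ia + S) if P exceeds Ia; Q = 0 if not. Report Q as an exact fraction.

Q = 7909078489/6128486850 in ≈ 1.291 in

CN(III) from CN(II)=86: (23·86)/(10 + 0.13·86) = 98900/1059 ≈ 93.390
Retention S: 1000/CN − 10 with CN=93.390 → S = 700/989 ≈ 0.708 in
Initial abstraction Ia = S/5 = (700/989)/5 = 140/989 ≈ 0.142 in
Excess rainfall: 1.940 − 0.142 = 1.798 in; P > Ia so Q > 0
Q = (88933/49450)²/((88933/49450) + 700/989) = (7909078489/2445302500)/(123933/49450) = 7909078489/6128486850 in ≈ 1.291 in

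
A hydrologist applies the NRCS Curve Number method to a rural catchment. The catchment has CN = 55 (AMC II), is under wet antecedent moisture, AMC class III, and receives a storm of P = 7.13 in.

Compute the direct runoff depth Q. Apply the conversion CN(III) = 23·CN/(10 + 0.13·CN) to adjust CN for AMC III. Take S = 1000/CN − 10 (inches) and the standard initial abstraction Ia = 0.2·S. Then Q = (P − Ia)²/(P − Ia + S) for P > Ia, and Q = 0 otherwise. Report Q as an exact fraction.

Wet (AMC III): CN(III) = 23·55/(10 + 0.13·55) = 1265/(343/20) = 25300/343 ≈ 73.761
Retention S: 1000/CN − 10 with CN=73.761 → S = 900/253 ≈ 3.557 in
Ia = 0.2·(900/253) = 180/253 in ≈ 0.711 in
Excess rainfall: 7.130 − 0.711 = 6.419 in; P > Ia so Q > 0
Runoff Q = (P−Ia)²/(P−Ia+S) = (6.419)²/(6.419+3.557) = 26370187321/6385441700 ≈ 4.130 in

Q = 26370187321/6385441700 in ≈ 4.130 in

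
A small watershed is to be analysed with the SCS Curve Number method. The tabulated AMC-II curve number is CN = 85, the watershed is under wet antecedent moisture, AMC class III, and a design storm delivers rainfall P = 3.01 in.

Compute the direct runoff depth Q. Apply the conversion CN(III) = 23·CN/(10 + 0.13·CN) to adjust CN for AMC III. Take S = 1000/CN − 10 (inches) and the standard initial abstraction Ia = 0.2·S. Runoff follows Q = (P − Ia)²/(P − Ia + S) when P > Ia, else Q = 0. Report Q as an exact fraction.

Q = 12474879481/5540118100 in ≈ 2.252 in

Wet (AMC III): CN(III) = 23·85/(10 + 0.13·85) = 1955/(421/20) = 39100/421 ≈ 92.874
Max retention: S = 1000/(39100/421) − 10 = 300/391 in (≈ 0.767 in)
Initial abstraction Ia = S/5 = (300/391)/5 = 60/391 ≈ 0.153 in
Since P=3.010 > Ia=0.153: effective rainfall P−Ia = 111691/39100 in
Q = (111691/39100)²/((111691/39100) + 300/391) = (12474879481/1528810000)/(141691/39100) = 12474879481/5540118100 in ≈ 2.252 in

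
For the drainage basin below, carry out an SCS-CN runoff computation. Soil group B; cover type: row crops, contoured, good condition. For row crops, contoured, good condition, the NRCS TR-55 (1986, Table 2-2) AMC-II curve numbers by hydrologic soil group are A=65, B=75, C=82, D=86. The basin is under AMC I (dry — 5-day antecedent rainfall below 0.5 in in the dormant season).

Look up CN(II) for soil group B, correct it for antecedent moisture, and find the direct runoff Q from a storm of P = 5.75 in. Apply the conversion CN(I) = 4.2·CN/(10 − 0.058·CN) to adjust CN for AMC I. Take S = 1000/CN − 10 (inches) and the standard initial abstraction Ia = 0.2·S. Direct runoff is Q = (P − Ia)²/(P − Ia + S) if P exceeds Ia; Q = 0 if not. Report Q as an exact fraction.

Q = 1100401/768348 in ≈ 1.432 in

NRCS table: row crops, contoured, good condition, soil group B → CN(II) = 75
Dry (AMC I): CN(I) = 4.2·75/(10 − 0.058·75) = 315/(113/20) = 6300/113 ≈ 55.752
Max retention: S = 1000/(6300/113) − 10 = 500/63 in (≈ 7.937 in)
Initial abstraction Ia = S/5 = (500/63)/5 = 100/63 ≈ 1.587 in
Excess rainfall: 5.750 − 1.587 = 4.163 in; P > Ia so Q > 0
Runoff Q = (P−Ia)²/(P−Ia+S) = (4.163)²/(4.163+7.937) = 1100401/768348 ≈ 1.432 in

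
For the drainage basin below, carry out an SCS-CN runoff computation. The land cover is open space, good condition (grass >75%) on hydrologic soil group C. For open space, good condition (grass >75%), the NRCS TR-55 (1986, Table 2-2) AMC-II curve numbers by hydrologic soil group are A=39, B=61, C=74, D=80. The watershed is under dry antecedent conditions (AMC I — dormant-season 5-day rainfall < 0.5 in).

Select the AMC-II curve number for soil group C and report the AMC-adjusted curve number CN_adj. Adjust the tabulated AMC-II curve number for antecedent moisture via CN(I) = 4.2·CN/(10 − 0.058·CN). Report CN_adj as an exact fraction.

NRCS table: open space, good condition (grass >75%), soil group C → CN(II) = 74
Dry (AMC I): CN(I) = 4.2·74/(10 − 0.058·74) = (1554/5)/(1427/250) = 77700/1427 ≈ 54.450

CN_adj = 77700/1427 ≈ 54.450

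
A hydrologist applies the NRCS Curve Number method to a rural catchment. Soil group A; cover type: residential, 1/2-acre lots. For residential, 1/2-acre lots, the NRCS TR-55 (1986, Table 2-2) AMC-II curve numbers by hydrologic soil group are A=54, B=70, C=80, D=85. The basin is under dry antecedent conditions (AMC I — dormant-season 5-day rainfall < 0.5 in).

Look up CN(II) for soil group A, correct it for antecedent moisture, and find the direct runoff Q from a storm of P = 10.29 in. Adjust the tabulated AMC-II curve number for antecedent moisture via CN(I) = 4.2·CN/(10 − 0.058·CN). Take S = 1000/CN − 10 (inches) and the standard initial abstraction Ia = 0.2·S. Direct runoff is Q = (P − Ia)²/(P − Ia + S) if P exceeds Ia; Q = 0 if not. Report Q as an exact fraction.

Q = 124921954249/85245218100 in ≈ 1.465 in

NRCS table: residential, 1/2-acre lots, soil group A → CN(II) = 54
Adjust CN=54 to AMC I: 4.2·54/(10 − 0.058·54) → (1134/5) ÷ (1717/250) = 56700/1717 ≈ 33.023
Max retention: S = 1000/(56700/1717) − 10 = 11500/567 in (≈ 20.282 in)
Initial abstraction Ia = S/5 = (11500/567)/5 = 2300/567 ≈ 4.056 in
Excess rainfall: 10.290 − 4.056 = 6.234 in; P > Ia so Q > 0
Q = (353443/56700)²/((353443/56700) + 11500/567) = (124921954249/3214890000)/(1503443/56700) = 124921954249/85245218100 in ≈ 1.465 in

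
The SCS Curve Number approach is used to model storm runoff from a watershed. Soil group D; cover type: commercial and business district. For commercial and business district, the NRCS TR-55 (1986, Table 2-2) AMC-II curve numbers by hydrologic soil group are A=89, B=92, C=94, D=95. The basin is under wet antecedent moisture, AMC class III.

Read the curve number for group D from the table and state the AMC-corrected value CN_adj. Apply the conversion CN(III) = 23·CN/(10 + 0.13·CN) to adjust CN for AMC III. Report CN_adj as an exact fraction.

CN_adj = 43700/447 ≈ 97.763

NRCS table: commercial and business district, soil group D → CN(II) = 95
Adjust CN=95 to AMC III: 23·95/(10 + 0.13·95) → 2185 ÷ (447/20) = 43700/447 ≈ 97.763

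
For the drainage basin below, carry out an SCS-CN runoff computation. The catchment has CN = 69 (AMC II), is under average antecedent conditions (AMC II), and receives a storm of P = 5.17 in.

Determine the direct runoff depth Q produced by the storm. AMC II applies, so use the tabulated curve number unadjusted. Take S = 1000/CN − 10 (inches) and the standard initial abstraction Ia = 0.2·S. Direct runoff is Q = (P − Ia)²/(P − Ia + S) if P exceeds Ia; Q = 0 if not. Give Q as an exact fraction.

CN(II) = 69; AMC II needs no correction.
Retention S: 1000/CN − 10 with CN=69.000 → S = 310/69 ≈ 4.493 in
Ia = 0.2·(310/69) = 62/69 in ≈ 0.899 in
P − Ia = 5.170 − 0.899 = 29473/6900 ≈ 4.271 in (> 0, runoff occurs)
Runoff Q = (P−Ia)²/(P−Ia+S) = (4.271)²/(4.271+4.493) = 868657729/417263700 ≈ 2.082 in

Q = 868657729/417263700 in ≈ 2.082 in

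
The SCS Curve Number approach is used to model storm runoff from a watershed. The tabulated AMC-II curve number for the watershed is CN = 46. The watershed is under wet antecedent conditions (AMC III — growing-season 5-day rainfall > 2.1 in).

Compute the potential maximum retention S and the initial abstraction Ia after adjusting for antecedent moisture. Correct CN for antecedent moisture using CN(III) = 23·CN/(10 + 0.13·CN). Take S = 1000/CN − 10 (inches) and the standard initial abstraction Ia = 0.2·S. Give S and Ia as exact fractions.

S = 2700/529 in ≈ 5.104 in; Ia = 540/529 in ≈ 1.021 in

Adjust CN=46 to AMC III: 23·46/(10 + 0.13·46) → 1058 ÷ (799/50) = 52900/799 ≈ 66.208
S = 1000/(52900/799) − 10 = 2700/529 in ≈ 5.104 in
Initial abstraction Ia = S/5 = (2700/529)/5 = 540/529 ≈ 1.021 in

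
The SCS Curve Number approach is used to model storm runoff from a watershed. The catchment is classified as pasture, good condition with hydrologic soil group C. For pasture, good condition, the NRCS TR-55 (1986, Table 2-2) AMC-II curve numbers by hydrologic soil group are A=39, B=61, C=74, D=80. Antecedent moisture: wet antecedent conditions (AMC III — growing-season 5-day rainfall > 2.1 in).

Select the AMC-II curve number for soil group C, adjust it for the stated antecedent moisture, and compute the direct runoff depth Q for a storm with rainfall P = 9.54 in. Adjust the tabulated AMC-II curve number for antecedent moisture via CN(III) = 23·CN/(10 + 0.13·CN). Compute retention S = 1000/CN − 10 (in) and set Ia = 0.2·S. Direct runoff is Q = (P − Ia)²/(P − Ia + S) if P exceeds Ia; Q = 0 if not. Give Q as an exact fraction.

Q = 154391627329/19484793850 in ≈ 7.924 in

NRCS table: pasture, good condition, soil group C → CN(II) = 74
Adjust CN=74 to AMC III: 23·74/(10 + 0.13·74) → 1702 ÷ (981/50) = 85100/981 ≈ 86.748
Max retention: S = 1000/(85100/981) − 10 = 1300/851 in (≈ 1.528 in)
Initial abstraction Ia = S/5 = (1300/851)/5 = 260/851 ≈ 0.306 in
P − Ia = 9.540 − 0.306 = 392927/42550 ≈ 9.234 in (> 0, runoff occurs)
Q = (392927/42550)²/((392927/42550) + 1300/851) = (154391627329/1810502500)/(457927/42550) = 154391627329/19484793850 in ≈ 7.924 in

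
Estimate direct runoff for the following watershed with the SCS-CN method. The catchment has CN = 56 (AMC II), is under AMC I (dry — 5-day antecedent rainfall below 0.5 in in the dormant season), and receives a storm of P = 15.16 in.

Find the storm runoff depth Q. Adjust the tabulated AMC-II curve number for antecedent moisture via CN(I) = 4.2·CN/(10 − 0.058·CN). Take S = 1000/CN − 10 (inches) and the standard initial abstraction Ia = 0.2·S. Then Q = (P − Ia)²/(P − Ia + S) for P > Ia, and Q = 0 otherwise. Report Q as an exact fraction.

Dry (AMC I): CN(I) = 4.2·56/(10 − 0.058·56) = (1176/5)/(844/125) = 7350/211 ≈ 34.834
Max retention: S = 1000/(7350/211) − 10 = 2750/147 in (≈ 18.707 in)
Initial abstraction Ia = S/5 = (2750/147)/5 = 550/147 ≈ 3.741 in
Since P=15.160 > Ia=3.741: effective rainfall P−Ia = 41963/3675 in
Q: (41963/3675)² ÷ (110713/3675) = 1760893369/406870275 in (≈ 4.328 in)

Q = 1760893369/406870275 in ≈ 4.328 in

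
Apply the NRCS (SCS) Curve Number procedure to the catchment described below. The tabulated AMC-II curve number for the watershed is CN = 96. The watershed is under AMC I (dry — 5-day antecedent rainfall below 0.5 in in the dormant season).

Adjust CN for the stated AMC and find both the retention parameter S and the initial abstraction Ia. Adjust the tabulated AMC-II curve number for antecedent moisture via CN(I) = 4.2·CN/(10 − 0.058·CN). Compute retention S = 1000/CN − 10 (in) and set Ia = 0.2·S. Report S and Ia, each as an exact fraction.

S = 125/126 in ≈ 0.992 in; Ia = 25/126 in ≈ 0.198 in

CN(I) from CN(II)=96: (4.2·96)/(10 − 0.058·96) = 25200/277 ≈ 90.975
S = 1000/(25200/277) − 10 = 125/126 in ≈ 0.992 in
Ia = 0.2S: 0.2·0.992 = 0.198 in (exactly 25/126)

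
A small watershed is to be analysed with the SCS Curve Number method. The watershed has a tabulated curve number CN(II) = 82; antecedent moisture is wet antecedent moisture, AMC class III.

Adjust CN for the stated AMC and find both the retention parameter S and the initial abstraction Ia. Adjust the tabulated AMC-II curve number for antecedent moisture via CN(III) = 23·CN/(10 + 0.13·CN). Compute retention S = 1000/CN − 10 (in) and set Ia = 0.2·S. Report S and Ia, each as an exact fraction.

Wet (AMC III): CN(III) = 23·82/(10 + 0.13·82) = 1886/(1033/50) = 94300/1033 ≈ 91.288
S = 1000/(94300/1033) − 10 = 900/943 in ≈ 0.954 in
Ia = 0.2S: 0.2·0.954 = 0.191 in (exactly 180/943)

S = 900/943 in ≈ 0.954 in; Ia = 180/943 in ≈ 0.191 in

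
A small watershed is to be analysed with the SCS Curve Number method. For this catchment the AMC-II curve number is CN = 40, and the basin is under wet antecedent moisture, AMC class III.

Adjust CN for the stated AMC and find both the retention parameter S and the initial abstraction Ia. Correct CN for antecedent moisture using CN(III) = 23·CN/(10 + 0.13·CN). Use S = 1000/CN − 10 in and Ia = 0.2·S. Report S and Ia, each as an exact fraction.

S = 150/23 in ≈ 6.522 in; Ia = 30/23 in ≈ 1.304 in

CN(III) from CN(II)=40: (23·40)/(10 + 0.13·40) = 1150/19 ≈ 60.526
Max retention: S = 1000/(1150/19) − 10 = 150/23 in (≈ 6.522 in)
Initial abstraction Ia = S/5 = (150/23)/5 = 30/23 ≈ 1.304 in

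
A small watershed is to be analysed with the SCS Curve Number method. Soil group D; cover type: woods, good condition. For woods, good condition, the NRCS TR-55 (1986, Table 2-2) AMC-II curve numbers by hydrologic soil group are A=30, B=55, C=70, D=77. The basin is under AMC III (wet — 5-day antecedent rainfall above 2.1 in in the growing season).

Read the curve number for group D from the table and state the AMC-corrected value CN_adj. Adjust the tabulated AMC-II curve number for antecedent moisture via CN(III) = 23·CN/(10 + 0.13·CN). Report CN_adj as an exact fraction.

CN_adj = 7700/87 ≈ 88.506

NRCS table: woods, good condition, soil group D → CN(II) = 77
Adjust CN=77 to AMC III: 23·77/(10 + 0.13·77) → 1771 ÷ (2001/100) = 7700/87 ≈ 88.506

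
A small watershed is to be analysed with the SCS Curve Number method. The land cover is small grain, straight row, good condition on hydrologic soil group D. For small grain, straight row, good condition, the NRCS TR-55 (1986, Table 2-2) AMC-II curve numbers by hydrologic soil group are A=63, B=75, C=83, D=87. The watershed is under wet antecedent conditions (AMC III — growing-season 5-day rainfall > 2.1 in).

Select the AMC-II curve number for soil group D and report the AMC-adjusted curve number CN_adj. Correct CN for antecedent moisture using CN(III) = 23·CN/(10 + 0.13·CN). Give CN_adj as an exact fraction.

NRCS table: small grain, straight row, good condition, soil group D → CN(II) = 87
CN(III) from CN(II)=87: (23·87)/(10 + 0.13·87) = 200100/2131 ≈ 93.900

CN_adj = 200100/2131 ≈ 93.900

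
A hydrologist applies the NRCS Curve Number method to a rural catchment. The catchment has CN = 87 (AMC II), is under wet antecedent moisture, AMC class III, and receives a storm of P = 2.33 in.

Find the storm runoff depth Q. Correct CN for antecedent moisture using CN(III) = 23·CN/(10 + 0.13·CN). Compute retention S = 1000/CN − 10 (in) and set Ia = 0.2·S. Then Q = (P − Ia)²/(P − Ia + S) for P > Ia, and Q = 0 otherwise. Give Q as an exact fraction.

Q = 193805094289/114103623300 in ≈ 1.699 in

CN(III) from CN(II)=87: (23·87)/(10 + 0.13·87) = 200100/2131 ≈ 93.900
Max retention: S = 1000/(200100/2131) − 10 = 1300/2001 in (≈ 0.650 in)
Initial abstraction Ia = S/5 = (1300/2001)/5 = 260/2001 ≈ 0.130 in
Since P=2.330 > Ia=0.130: effective rainfall P−Ia = 440233/200100 in
Runoff Q = (P−Ia)²/(P−Ia+S) = (2.200)²/(2.200+0.650) = 193805094289/114103623300 ≈ 1.699 in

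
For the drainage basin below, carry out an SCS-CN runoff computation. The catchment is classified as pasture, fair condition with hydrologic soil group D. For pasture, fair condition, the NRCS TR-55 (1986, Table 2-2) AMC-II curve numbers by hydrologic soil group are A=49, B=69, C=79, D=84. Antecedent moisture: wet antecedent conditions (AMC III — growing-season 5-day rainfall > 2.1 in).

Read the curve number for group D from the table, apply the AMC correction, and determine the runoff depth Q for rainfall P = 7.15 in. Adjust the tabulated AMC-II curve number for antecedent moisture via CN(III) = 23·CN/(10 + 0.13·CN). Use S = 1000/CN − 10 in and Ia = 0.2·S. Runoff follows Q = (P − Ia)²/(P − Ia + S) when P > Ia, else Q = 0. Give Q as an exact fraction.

Q = 4552065961/729030540 in ≈ 6.244 in

NRCS table: pasture, fair condition, soil group D → CN(II) = 84
Wet (AMC III): CN(III) = 23·84/(10 + 0.13·84) = 1932/(523/25) = 48300/523 ≈ 92.352
S = 1000/(48300/523) − 10 = 400/483 in ≈ 0.828 in
Ia = 0.2S: 0.2·0.828 = 0.166 in (exactly 80/483)
Since P=7.150 > Ia=0.166: effective rainfall P−Ia = 67469/9660 in
Q: (67469/9660)² ÷ (75469/9660) = 4552065961/729030540 in (≈ 6.244 in)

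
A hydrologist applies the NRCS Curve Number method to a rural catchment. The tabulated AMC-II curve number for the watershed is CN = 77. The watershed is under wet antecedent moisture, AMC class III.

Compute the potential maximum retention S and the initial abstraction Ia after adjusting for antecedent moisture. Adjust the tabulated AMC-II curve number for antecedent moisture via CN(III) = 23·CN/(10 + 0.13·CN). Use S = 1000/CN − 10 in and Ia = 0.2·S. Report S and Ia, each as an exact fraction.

S = 100/77 in ≈ 1.299 in; Ia = 20/77 in ≈ 0.260 in

Adjust CN=77 to AMC III: 23·77/(10 + 0.13·77) → 1771 ÷ (2001/100) = 7700/87 ≈ 88.506
Retention S: 1000/CN − 10 with CN=88.506 → S = 100/77 ≈ 1.299 in
Initial abstraction Ia = S/5 = (100/77)/5 = 20/77 ≈ 0.260 in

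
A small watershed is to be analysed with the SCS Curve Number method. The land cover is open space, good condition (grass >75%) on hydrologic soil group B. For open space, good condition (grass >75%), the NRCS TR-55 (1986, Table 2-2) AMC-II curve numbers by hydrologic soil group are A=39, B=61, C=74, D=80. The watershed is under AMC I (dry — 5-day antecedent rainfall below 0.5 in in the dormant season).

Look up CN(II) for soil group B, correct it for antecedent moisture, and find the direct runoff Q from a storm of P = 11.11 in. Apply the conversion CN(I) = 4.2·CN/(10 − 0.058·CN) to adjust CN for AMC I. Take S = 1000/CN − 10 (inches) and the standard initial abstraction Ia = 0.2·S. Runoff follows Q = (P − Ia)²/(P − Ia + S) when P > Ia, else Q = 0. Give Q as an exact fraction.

Q = 118609293609/42460751900 in ≈ 2.793 in

NRCS table: open space, good condition (grass >75%), soil group B → CN(II) = 61
CN(I) from CN(II)=61: (4.2·61)/(10 − 0.058·61) = 42700/1077 ≈ 39.647
Retention S: 1000/CN − 10 with CN=39.647 → S = 6500/427 ≈ 15.222 in
Ia = 0.2·(6500/427) = 1300/427 in ≈ 3.044 in
Excess rainfall: 11.110 − 3.044 = 8.066 in; P > Ia so Q > 0
Q: (344397/42700)² ÷ (994397/42700) = 118609293609/42460751900 in (≈ 2.793 in)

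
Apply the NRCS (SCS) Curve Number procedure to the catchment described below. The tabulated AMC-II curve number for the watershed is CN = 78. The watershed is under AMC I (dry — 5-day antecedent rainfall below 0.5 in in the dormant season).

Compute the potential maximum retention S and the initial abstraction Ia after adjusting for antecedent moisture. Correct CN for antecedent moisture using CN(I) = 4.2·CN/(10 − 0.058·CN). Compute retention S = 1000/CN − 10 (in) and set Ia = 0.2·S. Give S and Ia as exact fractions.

S = 5500/819 in ≈ 6.716 in; Ia = 1100/819 in ≈ 1.343 in

CN(I) from CN(II)=78: (4.2·78)/(10 − 0.058·78) = 81900/1369 ≈ 59.825
Max retention: S = 1000/(81900/1369) − 10 = 5500/819 in (≈ 6.716 in)
Ia = 0.2S: 0.2·6.716 = 1.343 in (exactly 1100/819)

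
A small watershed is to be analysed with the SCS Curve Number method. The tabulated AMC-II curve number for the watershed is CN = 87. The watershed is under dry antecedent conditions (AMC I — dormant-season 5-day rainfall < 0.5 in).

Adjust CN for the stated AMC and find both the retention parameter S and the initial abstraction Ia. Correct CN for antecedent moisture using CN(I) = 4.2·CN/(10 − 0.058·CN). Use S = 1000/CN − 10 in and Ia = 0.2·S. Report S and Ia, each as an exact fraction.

S = 6500/1827 in ≈ 3.558 in; Ia = 1300/1827 in ≈ 0.712 in

Adjust CN=87 to AMC I: 4.2·87/(10 − 0.058·87) → (1827/5) ÷ (2477/500) = 182700/2477 ≈ 73.759
Retention S: 1000/CN − 10 with CN=73.759 → S = 6500/1827 ≈ 3.558 in
Ia = 0.2·(6500/1827) = 1300/1827 in ≈ 0.712 in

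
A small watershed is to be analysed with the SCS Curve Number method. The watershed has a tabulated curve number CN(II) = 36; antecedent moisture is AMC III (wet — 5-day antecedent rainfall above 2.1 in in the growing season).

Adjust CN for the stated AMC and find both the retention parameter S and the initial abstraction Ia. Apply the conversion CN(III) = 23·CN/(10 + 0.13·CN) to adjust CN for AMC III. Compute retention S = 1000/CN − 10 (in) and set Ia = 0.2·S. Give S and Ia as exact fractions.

S = 1600/207 in ≈ 7.729 in; Ia = 320/207 in ≈ 1.546 in

Adjust CN=36 to AMC III: 23·36/(10 + 0.13·36) → 828 ÷ (367/25) = 20700/367 ≈ 56.403
S = 1000/(20700/367) − 10 = 1600/207 in ≈ 7.729 in
Initial abstraction Ia = S/5 = (1600/207)/5 = 320/207 ≈ 1.546 in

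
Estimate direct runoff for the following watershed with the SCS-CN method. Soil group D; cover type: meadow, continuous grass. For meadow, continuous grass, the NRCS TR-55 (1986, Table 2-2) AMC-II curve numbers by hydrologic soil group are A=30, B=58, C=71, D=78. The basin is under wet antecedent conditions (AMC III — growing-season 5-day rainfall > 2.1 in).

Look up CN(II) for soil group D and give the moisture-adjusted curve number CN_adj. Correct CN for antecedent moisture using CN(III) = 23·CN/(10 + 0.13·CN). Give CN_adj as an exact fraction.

CN_adj = 89700/1007 ≈ 89.076

NRCS table: meadow, continuous grass, soil group D → CN(II) = 78
Wet (AMC III): CN(III) = 23·78/(10 + 0.13·78) = 1794/(1007/50) = 89700/1007 ≈ 89.076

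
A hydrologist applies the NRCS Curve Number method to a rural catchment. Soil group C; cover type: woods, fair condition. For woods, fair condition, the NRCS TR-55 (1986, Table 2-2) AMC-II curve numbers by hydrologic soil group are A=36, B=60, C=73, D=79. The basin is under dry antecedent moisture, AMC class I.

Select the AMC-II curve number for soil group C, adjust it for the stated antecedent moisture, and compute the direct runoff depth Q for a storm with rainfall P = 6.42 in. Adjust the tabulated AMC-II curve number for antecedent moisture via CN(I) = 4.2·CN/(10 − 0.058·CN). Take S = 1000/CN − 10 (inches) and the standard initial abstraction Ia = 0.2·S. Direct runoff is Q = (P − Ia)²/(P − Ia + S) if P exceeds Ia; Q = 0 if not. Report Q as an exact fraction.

Q = 4722792987/2929997350 in ≈ 1.612 in

NRCS table: woods, fair condition, soil group C → CN(II) = 73
Adjust CN=73 to AMC I: 4.2·73/(10 − 0.058·73) → (1533/5) ÷ (2883/500) = 51100/961 ≈ 53.174
S = 1000/(51100/961) − 10 = 4500/511 in ≈ 8.806 in
Initial abstraction Ia = S/5 = (4500/511)/5 = 900/511 ≈ 1.761 in
Excess rainfall: 6.420 − 1.761 = 4.659 in; P > Ia so Q > 0
Q: (119031/25550)² ÷ (344031/25550) = 4722792987/2929997350 in (≈ 1.612 in)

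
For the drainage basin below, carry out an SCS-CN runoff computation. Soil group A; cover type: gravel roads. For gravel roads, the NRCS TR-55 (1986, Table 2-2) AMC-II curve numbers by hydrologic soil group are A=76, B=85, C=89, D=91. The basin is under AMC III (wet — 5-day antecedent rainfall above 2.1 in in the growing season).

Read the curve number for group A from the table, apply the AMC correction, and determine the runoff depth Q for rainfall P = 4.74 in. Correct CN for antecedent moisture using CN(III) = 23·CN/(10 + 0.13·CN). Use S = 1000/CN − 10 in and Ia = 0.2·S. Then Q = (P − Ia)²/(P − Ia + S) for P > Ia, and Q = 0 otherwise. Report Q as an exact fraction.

Q = 3173236587/929127550 in ≈ 3.415 in

NRCS table: gravel roads, soil group A → CN(II) = 76
Wet (AMC III): CN(III) = 23·76/(10 + 0.13·76) = 1748/(497/25) = 43700/497 ≈ 87.928
S = 1000/(43700/497) − 10 = 600/437 in ≈ 1.373 in
Ia = 0.2·(600/437) = 120/437 in ≈ 0.275 in
P − Ia = 4.740 − 0.275 = 97569/21850 ≈ 4.465 in (> 0, runoff occurs)
Q: (97569/21850)² ÷ (127569/21850) = 3173236587/929127550 in (≈ 3.415 in)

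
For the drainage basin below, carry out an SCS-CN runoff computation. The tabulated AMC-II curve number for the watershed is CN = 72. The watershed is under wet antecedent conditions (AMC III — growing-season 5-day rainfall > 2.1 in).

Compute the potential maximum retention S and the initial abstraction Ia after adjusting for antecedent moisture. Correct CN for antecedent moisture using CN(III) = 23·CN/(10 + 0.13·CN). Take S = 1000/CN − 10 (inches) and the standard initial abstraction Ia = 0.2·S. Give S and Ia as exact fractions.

S = 350/207 in ≈ 1.691 in; Ia = 70/207 in ≈ 0.338 in

CN(III) from CN(II)=72: (23·72)/(10 + 0.13·72) = 10350/121 ≈ 85.537
Max retention: S = 1000/(10350/121) − 10 = 350/207 in (≈ 1.691 in)
Initial abstraction Ia = S/5 = (350/207)/5 = 70/207 ≈ 0.338 in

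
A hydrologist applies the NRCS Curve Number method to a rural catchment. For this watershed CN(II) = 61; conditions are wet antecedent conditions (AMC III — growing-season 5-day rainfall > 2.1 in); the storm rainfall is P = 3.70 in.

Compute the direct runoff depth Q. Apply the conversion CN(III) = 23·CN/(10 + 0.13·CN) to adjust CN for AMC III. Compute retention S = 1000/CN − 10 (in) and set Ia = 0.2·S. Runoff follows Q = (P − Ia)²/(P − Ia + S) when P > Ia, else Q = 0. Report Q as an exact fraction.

Q = 1945780321/1166047330 in ≈ 1.669 in

CN(III) from CN(II)=61: (23·61)/(10 + 0.13·61) = 140300/1793 ≈ 78.249
S = 1000/(140300/1793) − 10 = 3900/1403 in ≈ 2.780 in
Initial abstraction Ia = S/5 = (3900/1403)/5 = 780/1403 ≈ 0.556 in
Excess rainfall: 3.700 − 0.556 = 3.144 in; P > Ia so Q > 0
Q = (44111/14030)²/((44111/14030) + 3900/1403) = (1945780321/196840900)/(83111/14030) = 1945780321/1166047330 in ≈ 1.669 in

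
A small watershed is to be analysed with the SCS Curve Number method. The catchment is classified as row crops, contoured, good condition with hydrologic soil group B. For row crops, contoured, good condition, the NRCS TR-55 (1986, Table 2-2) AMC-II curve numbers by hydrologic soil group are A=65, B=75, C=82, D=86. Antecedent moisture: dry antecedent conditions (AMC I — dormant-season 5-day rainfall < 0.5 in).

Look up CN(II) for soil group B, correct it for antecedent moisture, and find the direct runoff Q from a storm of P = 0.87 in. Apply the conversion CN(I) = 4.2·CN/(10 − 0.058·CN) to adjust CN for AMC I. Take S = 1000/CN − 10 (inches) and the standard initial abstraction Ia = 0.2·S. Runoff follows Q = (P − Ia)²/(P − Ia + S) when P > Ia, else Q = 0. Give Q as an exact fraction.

Q = 0 in ≈ 0.000 in

NRCS table: row crops, contoured, good condition, soil group B → CN(II) = 75
Adjust CN=75 to AMC I: 4.2·75/(10 − 0.058·75) → 315 ÷ (113/20) = 6300/113 ≈ 55.752
Max retention: S = 1000/(6300/113) − 10 = 500/63 in (≈ 7.937 in)
Ia = 0.2S: 0.2·7.937 = 1.587 in (exactly 100/63)
P = 0.870 ≤ Ia = 1.587 in: entire storm abstracted, Q = 0.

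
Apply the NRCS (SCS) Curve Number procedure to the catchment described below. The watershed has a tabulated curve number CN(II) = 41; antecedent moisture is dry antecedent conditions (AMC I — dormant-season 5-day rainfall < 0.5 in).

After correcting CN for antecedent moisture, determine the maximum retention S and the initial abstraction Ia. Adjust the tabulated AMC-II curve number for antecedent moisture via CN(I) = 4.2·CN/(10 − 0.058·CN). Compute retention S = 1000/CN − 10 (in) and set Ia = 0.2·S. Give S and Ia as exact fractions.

CN(I) from CN(II)=41: (4.2·41)/(10 − 0.058·41) = 86100/3811 ≈ 22.592
S = 1000/(86100/3811) − 10 = 29500/861 in ≈ 34.262 in
Ia = 0.2S: 0.2·34.262 = 6.852 in (exactly 5900/861)

S = 29500/861 in ≈ 34.262 in; Ia = 5900/861 in ≈ 6.852 in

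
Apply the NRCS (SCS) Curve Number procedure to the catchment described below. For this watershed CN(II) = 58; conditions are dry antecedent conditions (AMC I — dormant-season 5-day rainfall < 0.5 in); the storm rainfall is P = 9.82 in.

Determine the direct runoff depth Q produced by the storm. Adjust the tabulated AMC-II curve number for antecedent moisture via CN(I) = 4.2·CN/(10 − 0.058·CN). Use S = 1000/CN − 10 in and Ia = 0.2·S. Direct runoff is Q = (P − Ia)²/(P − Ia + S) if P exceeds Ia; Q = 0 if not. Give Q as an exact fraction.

CN(I) from CN(II)=58: (4.2·58)/(10 − 0.058·58) = 2900/79 ≈ 36.709
S = 1000/(2900/79) − 10 = 500/29 in ≈ 17.241 in
Ia = 0.2·(500/29) = 100/29 in ≈ 3.448 in
P − Ia = 9.820 − 3.448 = 9239/1450 ≈ 6.372 in (> 0, runoff occurs)
Runoff Q = (P−Ia)²/(P−Ia+S) = (6.372)²/(6.372+17.241) = 85359121/49646550 ≈ 1.719 in

Q = 85359121/49646550 in ≈ 1.719 in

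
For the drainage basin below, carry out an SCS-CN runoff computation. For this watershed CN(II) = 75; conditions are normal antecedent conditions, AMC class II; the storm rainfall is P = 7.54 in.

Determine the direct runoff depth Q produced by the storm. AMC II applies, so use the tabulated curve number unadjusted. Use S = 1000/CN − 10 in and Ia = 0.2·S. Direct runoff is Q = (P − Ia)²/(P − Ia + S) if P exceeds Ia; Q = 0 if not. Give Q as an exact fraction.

Average conditions: CN = 75 (no AMC adjustment).
Retention S: 1000/CN − 10 with CN=75.000 → S = 10/3 ≈ 3.333 in
Ia = 0.2S: 0.2·3.333 = 0.667 in (exactly 2/3)
Since P=7.540 > Ia=0.667: effective rainfall P−Ia = 1031/150 in
Q = (1031/150)²/((1031/150) + 10/3) = (1062961/22500)/(1531/150) = 1062961/229650 in ≈ 4.629 in

Q = 1062961/229650 in ≈ 4.629 in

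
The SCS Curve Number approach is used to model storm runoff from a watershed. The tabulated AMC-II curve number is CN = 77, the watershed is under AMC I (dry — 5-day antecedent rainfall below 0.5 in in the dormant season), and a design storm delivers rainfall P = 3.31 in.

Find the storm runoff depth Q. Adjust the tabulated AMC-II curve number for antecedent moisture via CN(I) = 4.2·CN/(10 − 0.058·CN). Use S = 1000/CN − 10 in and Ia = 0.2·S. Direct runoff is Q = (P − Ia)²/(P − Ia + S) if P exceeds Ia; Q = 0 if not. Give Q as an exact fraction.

Q = 93163521529/235310205900 in ≈ 0.396 in

Dry (AMC I): CN(I) = 4.2·77/(10 − 0.058·77) = (1617/5)/(2767/500) = 161700/2767 ≈ 58.439
Retention S: 1000/CN − 10 with CN=58.439 → S = 11500/1617 ≈ 7.112 in
Ia = 0.2·(11500/1617) = 2300/1617 in ≈ 1.422 in
P − Ia = 3.310 − 1.422 = 305227/161700 ≈ 1.888 in (> 0, runoff occurs)
Q = (305227/161700)²/((305227/161700) + 11500/1617) = (93163521529/26146890000)/(1455227/161700) = 93163521529/235310205900 in ≈ 0.396 in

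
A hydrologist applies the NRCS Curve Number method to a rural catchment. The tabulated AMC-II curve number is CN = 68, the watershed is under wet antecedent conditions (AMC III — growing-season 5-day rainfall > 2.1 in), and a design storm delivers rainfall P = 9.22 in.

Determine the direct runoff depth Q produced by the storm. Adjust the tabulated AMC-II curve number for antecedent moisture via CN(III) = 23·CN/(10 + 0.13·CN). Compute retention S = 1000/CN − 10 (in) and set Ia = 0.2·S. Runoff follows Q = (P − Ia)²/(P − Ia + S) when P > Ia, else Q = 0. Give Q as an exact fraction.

CN(III) from CN(II)=68: (23·68)/(10 + 0.13·68) = 39100/471 ≈ 83.015
Retention S: 1000/CN − 10 with CN=83.015 → S = 800/391 ≈ 2.046 in
Ia = 0.2S: 0.2·2.046 = 0.409 in (exactly 160/391)
Since P=9.220 > Ia=0.409: effective rainfall P−Ia = 172251/19550 in
Runoff Q = (P−Ia)²/(P−Ia+S) = (8.811)²/(8.811+2.046) = 29670407001/4149507050 ≈ 7.150 in

Q = 29670407001/4149507050 in ≈ 7.150 in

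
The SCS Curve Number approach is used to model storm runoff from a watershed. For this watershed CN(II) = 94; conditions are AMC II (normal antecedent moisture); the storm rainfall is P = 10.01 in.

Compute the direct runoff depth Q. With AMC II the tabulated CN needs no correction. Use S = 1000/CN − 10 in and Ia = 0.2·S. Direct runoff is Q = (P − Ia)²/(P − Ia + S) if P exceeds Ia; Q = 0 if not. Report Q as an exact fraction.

Average conditions: CN = 94 (no AMC adjustment).
Max retention: S = 1000/94 − 10 = 30/47 in (≈ 0.638 in)
Ia = 0.2S: 0.2·0.638 = 0.128 in (exactly 6/47)
P − Ia = 10.010 − 0.128 = 46447/4700 ≈ 9.882 in (> 0, runoff occurs)
Q: (46447/4700)² ÷ (49447/4700) = 2157323809/232400900 in (≈ 9.283 in)

Q = 2157323809/232400900 in ≈ 9.283 in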